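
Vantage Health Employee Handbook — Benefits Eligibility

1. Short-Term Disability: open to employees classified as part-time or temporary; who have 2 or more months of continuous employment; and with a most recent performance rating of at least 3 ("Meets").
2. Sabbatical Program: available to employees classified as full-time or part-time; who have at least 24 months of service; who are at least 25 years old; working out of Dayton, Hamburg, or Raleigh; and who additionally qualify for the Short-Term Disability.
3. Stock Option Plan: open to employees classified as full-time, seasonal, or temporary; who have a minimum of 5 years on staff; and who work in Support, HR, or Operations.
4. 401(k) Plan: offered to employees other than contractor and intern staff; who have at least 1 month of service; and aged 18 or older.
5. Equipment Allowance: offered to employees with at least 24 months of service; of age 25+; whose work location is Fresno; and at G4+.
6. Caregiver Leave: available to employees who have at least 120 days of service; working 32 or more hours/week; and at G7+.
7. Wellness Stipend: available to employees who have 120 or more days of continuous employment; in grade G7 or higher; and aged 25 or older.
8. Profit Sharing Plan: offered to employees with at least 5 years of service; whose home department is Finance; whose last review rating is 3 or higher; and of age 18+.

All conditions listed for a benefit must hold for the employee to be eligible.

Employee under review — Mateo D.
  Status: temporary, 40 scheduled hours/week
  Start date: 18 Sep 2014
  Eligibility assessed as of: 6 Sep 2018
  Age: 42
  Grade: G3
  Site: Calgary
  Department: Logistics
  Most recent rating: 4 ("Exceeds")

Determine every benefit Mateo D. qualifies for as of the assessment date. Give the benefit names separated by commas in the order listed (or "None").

Short-Term Disability, 401(k) Plan

Service from 18 Sep 2014 to 6 Sep 2018: 1449 days.
Short-Term Disability — status temporary ✓; service 1449 days ≥ 2 months (≈60 days) ✓; rating 4 ≥ 3 ✓ → eligible.
Sabbatical Program — status temporary ✗ (requires full-time or part-time) → not eligible.
Stock Option Plan — status temporary ✓; service 1449 days < 5 years (≈1825 days) ✗ → not eligible.
401(k) Plan — status temporary ✓ (not excluded); service 1449 days ≥ 1 month (≈30 days) ✓; age 42 ≥ 18 ✓ → eligible.
Equipment Allowance — service 1449 days ≥ 24 months (≈720 days) ✓; age 42 ≥ 25 ✓; site Calgary ✗ (not Fresno) → not eligible.
Caregiver Leave — service 1449 days ≥ 120 days ✓; 40 hrs/wk ≥ 32 ✓; grade G3 < G7 ✗ → not eligible.
Wellness Stipend — service 1449 days ≥ 120 days ✓; grade G3 < G7 ✗ → not eligible.
Profit Sharing Plan — service 1449 days < 5 years (≈1825 days) ✗ → not eligible.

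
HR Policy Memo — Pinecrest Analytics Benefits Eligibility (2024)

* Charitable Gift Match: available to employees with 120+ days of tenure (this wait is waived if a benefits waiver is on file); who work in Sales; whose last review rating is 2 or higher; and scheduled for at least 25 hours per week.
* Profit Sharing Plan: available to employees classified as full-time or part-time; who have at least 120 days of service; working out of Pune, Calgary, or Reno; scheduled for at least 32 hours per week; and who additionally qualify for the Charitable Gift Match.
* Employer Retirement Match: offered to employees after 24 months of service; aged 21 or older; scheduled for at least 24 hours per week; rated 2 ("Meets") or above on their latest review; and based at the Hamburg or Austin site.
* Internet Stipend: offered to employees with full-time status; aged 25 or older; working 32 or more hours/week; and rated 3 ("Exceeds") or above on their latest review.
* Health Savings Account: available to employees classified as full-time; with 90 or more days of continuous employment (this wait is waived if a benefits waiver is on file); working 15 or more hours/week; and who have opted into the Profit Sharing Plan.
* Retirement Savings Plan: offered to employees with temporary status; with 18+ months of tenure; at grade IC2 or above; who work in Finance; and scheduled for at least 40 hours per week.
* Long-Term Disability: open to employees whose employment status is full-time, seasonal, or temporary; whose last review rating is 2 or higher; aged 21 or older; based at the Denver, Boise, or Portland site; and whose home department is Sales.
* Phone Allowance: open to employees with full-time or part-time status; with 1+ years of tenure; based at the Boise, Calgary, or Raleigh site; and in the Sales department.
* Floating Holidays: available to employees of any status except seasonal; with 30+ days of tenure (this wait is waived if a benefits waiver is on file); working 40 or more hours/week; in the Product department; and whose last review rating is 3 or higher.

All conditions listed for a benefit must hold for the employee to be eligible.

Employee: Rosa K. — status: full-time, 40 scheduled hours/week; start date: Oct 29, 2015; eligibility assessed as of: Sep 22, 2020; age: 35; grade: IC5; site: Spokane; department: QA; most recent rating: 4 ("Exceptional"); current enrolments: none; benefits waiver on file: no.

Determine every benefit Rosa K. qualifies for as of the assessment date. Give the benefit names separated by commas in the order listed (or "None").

Service from Oct 29, 2015 to Sep 22, 2020: 1790 days.
Charitable Gift Match — no waiver, service 1790 days ≥ 120 days ✓; dept QA ✗ → not eligible.
Profit Sharing Plan — status full-time ✓; service 1790 days ≥ 120 days ✓; site Spokane ✗ (not Pune, Calgary, or Reno) → not eligible.
Employer Retirement Match — service 1790 days ≥ 24 months (≈720 days) ✓; age 35 ≥ 21 ✓; 40 hrs/wk ≥ 24 ✓; rating 4 ≥ 2 ✓; site Spokane ✗ (not Hamburg or Austin) → not eligible.
Internet Stipend — status full-time ✓; age 35 ≥ 25 ✓; 40 hrs/wk ≥ 32 ✓; rating 4 ≥ 3 ✓ → eligible.
Health Savings Account — status full-time ✓; no waiver, service 1790 days ≥ 90 days ✓; 40 hrs/wk ≥ 15 ✓; not enrolled in Profit Sharing Plan ✗ → not eligible.
Retirement Savings Plan — status full-time ✗ (requires temporary) → not eligible.
Long-Term Disability — status full-time ✓; rating 4 ≥ 2 ✓; age 35 ≥ 21 ✓; site Spokane ✗ (not Denver, Boise, or Portland) → not eligible.
Phone Allowance — status full-time ✓; service 1790 days ≥ 1 year (≈365 days) ✓; site Spokane ✗ (not Boise, Calgary, or Raleigh) → not eligible.
Floating Holidays — status full-time ✓ (not excluded); no waiver, service 1790 days ≥ 30 days ✓; 40 hrs/wk ≥ 40 ✓; dept QA ✗ → not eligible.

Internet Stipend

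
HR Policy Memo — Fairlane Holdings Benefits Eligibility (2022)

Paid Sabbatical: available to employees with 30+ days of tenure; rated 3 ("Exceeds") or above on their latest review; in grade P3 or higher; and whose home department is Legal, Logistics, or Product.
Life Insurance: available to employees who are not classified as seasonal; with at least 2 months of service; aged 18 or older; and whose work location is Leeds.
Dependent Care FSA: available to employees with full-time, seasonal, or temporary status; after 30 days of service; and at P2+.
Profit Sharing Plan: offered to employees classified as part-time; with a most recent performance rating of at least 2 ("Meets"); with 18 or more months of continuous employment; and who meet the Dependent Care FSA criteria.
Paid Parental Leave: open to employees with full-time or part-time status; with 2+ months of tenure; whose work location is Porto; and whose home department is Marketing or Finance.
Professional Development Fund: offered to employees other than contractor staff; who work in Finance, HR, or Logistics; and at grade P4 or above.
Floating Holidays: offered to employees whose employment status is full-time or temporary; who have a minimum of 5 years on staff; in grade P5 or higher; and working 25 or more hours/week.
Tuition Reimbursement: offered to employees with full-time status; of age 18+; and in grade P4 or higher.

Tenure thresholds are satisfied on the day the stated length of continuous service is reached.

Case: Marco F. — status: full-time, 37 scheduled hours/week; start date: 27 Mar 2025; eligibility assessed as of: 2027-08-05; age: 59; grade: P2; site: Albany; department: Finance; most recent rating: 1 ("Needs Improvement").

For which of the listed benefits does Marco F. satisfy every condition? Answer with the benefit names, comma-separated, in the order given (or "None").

Service from 27 Mar 2025 to 2027-08-05: 861 days.
Paid Sabbatical — service 861 days ≥ 30 days ✓; rating 1 < 3 ✗ → not eligible.
Life Insurance — status full-time ✓ (not excluded); service 861 days ≥ 2 months (≈60 days) ✓; age 59 ≥ 18 ✓; site Albany ✗ (not Leeds) → not eligible.
Dependent Care FSA — status full-time ✓; service 861 days ≥ 30 days ✓; grade P2 ≥ P2 ✓ → eligible.
Profit Sharing Plan — status full-time ✗ (requires part-time) → not eligible.
Paid Parental Leave — status full-time ✓; service 861 days ≥ 2 months (≈60 days) ✓; site Albany ✗ (not Porto) → not eligible.
Professional Development Fund — status full-time ✓ (not excluded); dept Finance ✓; grade P2 < P4 ✗ → not eligible.
Floating Holidays — status full-time ✓; service 861 days < 5 years (≈1825 days) ✗ → not eligible.
Tuition Reimbursement — status full-time ✓; age 59 ≥ 18 ✓; grade P2 < P4 ✗ → not eligible.

Dependent Care FSA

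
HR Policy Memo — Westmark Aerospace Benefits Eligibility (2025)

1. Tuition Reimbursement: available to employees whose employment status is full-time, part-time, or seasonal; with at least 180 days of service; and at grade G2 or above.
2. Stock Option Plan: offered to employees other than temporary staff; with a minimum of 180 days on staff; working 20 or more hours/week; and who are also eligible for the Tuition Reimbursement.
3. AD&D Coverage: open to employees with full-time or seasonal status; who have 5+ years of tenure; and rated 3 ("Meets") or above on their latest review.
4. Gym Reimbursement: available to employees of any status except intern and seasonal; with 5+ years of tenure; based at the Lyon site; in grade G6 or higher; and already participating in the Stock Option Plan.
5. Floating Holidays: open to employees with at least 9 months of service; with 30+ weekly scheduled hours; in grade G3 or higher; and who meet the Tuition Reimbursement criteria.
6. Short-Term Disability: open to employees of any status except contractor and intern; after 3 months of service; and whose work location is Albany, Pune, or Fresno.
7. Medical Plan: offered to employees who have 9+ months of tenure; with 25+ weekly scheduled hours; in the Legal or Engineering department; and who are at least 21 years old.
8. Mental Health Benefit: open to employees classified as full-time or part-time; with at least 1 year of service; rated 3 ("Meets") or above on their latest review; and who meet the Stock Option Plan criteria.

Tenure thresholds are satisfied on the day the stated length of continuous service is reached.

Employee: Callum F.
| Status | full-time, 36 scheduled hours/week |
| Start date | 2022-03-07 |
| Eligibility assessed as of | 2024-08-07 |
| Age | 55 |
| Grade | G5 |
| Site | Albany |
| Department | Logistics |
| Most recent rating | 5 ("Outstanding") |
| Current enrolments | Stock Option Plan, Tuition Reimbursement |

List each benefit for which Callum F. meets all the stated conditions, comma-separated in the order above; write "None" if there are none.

Service from 2022-03-07 to 2024-08-07: 884 days.
Tuition Reimbursement — status full-time ✓; service 884 days ≥ 180 days ✓; grade G5 ≥ G2 ✓ → eligible.
Stock Option Plan — status full-time ✓ (not excluded); service 884 days ≥ 180 days ✓; 36 hrs/wk ≥ 20 ✓; eligible for Tuition Reimbursement ✓ → eligible.
AD&D Coverage — status full-time ✓; service 884 days < 5 years (≈1825 days) ✗ → not eligible.
Gym Reimbursement — status full-time ✓ (not excluded); service 884 days < 5 years (≈1825 days) ✗ → not eligible.
Floating Holidays — service 884 days ≥ 9 months (≈270 days) ✓; 36 hrs/wk ≥ 30 ✓; grade G5 ≥ G3 ✓; eligible for Tuition Reimbursement ✓ → eligible.
Short-Term Disability — status full-time ✓ (not excluded); service 884 days ≥ 3 months (≈90 days) ✓; site Albany ✓ → eligible.
Medical Plan — service 884 days ≥ 9 months (≈270 days) ✓; 36 hrs/wk ≥ 25 ✓; dept Logistics ✗ → not eligible.
Mental Health Benefit — status full-time ✓; service 884 days ≥ 1 year (≈365 days) ✓; rating 5 ≥ 3 ✓; eligible for Stock Option Plan ✓ → eligible.

Tuition Reimbursement, Stock Option Plan, Floating Holidays, Short-Term Disability, Mental Health Benefit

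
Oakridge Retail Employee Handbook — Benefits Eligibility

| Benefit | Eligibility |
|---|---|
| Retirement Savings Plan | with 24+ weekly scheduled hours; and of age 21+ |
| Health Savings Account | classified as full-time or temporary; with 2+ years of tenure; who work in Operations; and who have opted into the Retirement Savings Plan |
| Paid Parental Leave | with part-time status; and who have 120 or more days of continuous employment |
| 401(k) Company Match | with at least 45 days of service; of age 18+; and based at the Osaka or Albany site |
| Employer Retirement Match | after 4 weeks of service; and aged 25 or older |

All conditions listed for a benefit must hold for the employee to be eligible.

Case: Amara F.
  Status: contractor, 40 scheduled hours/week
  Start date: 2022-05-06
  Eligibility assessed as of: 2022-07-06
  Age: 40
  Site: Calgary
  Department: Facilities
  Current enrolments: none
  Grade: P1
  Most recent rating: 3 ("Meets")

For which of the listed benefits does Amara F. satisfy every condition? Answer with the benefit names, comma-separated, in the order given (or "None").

Retirement Savings Plan, Employer Retirement Match

Service from 2022-05-06 to 2022-07-06: 61 days.
Retirement Savings Plan — 40 hrs/wk ≥ 24 ✓; age 40 ≥ 21 ✓ → eligible.
Health Savings Account — status contractor ✗ (requires full-time or temporary) → not eligible.
Paid Parental Leave — status contractor ✗ (requires part-time) → not eligible.
401(k) Company Match — service 61 days ≥ 45 days ✓; age 40 ≥ 18 ✓; site Calgary ✗ (not Osaka or Albany) → not eligible.
Employer Retirement Match — service 61 days ≥ 4 weeks (≈28 days) ✓; age 40 ≥ 25 ✓ → eligible.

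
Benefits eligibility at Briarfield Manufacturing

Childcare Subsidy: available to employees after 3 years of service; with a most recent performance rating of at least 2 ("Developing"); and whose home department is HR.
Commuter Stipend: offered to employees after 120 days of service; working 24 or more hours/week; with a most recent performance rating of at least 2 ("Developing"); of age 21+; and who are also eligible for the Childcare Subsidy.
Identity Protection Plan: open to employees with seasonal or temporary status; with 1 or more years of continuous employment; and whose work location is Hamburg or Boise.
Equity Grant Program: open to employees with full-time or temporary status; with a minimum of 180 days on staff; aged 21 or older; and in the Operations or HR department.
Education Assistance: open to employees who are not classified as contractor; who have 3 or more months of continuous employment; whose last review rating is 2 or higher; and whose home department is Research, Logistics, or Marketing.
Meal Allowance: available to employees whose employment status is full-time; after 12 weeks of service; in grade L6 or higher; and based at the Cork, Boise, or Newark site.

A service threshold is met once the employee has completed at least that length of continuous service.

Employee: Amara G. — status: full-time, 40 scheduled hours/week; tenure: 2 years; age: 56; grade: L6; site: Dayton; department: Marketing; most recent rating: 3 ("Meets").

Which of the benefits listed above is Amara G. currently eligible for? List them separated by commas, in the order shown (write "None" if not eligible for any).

Education Assistance

Childcare Subsidy — service 2 years < 3 years ✗ → not eligible.
Commuter Stipend — service 2 years ≥ 120 days ✓; 40 hrs/wk ≥ 24 ✓; rating 3 ≥ 2 ✓; age 56 ≥ 21 ✓; not eligible for Childcare Subsidy ✗ → not eligible.
Identity Protection Plan — status full-time ✗ (requires seasonal or temporary) → not eligible.
Equity Grant Program — status full-time ✓; service 2 years ≥ 180 days ✓; age 56 ≥ 21 ✓; dept Marketing ✗ → not eligible.
Education Assistance — status full-time ✓ (not excluded); service 2 years ≥ 3 months (≈90 days) ✓; rating 3 ≥ 2 ✓; dept Marketing ✓ → eligible.
Meal Allowance — status full-time ✓; service 2 years ≥ 12 weeks (≈84 days) ✓; grade L6 ≥ L6 ✓; site Dayton ✗ (not Cork, Boise, or Newark) → not eligible.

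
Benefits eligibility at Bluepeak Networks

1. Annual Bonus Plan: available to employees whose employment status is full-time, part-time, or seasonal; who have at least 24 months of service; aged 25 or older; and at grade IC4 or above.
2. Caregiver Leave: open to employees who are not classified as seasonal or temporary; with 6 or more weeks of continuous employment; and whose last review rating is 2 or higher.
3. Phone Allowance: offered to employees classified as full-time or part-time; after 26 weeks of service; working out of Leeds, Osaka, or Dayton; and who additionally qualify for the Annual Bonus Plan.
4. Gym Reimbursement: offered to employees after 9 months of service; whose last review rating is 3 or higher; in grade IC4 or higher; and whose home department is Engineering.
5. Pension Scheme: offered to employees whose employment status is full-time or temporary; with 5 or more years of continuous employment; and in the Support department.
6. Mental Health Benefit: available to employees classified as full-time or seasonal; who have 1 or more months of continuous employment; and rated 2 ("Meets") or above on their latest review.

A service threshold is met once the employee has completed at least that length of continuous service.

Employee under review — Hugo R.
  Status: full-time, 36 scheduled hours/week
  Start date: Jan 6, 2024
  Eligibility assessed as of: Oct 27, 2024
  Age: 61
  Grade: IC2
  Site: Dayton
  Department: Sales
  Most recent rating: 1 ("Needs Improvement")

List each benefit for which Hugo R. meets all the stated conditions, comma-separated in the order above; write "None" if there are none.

None

Service from Jan 6, 2024 to Oct 27, 2024: 295 days.
Annual Bonus Plan — status full-time ✓; service 295 days < 24 months (≈720 days) ✗ → not eligible.
Caregiver Leave — status full-time ✓ (not excluded); service 295 days ≥ 6 weeks (≈42 days) ✓; rating 1 < 2 ✗ → not eligible.
Phone Allowance — status full-time ✓; service 295 days ≥ 26 weeks (≈182 days) ✓; site Dayton ✓; not eligible for Annual Bonus Plan ✗ → not eligible.
Gym Reimbursement — service 295 days ≥ 9 months (≈270 days) ✓; rating 1 < 3 ✗ → not eligible.
Pension Scheme — status full-time ✓; service 295 days < 5 years (≈1825 days) ✗ → not eligible.
Mental Health Benefit — status full-time ✓; service 295 days ≥ 1 month (≈30 days) ✓; rating 1 < 2 ✗ → not eligible.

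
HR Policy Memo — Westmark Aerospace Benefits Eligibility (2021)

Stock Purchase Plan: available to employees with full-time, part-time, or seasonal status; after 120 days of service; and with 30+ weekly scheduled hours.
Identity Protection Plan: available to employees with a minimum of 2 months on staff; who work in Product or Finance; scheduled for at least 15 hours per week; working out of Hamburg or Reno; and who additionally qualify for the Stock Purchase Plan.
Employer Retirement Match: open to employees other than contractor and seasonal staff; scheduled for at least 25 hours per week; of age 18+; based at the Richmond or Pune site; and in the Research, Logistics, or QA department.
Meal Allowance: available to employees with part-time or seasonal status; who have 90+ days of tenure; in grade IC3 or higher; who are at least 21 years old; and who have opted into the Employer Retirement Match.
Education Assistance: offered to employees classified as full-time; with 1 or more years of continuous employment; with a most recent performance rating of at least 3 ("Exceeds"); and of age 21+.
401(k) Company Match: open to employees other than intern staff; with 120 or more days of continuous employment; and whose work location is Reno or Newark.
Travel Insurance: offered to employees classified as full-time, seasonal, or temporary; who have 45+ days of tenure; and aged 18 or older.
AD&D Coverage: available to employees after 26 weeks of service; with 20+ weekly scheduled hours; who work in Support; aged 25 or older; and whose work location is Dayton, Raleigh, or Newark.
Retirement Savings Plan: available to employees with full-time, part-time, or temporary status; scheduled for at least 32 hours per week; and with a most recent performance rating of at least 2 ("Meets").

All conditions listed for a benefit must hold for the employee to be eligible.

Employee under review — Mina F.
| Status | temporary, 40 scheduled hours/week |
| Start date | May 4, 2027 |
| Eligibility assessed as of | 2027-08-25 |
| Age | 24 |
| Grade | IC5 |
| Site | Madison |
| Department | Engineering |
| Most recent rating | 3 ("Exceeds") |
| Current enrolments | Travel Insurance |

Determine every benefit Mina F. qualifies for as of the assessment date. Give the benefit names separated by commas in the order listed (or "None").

Travel Insurance, Retirement Savings Plan

Service from May 4, 2027 to 2027-08-25: 113 days.
Stock Purchase Plan — status temporary ✗ (requires full-time, part-time, or seasonal) → not eligible.
Identity Protection Plan — service 113 days ≥ 2 months (≈60 days) ✓; dept Engineering ✗ → not eligible.
Employer Retirement Match — status temporary ✓ (not excluded); 40 hrs/wk ≥ 25 ✓; age 24 ≥ 18 ✓; site Madison ✗ (not Richmond or Pune) → not eligible.
Meal Allowance — status temporary ✗ (requires part-time or seasonal) → not eligible.
Education Assistance — status temporary ✗ (requires full-time) → not eligible.
401(k) Company Match — status temporary ✓ (not excluded); service 113 days < 120 days ✗ → not eligible.
Travel Insurance — status temporary ✓; service 113 days ≥ 45 days ✓; age 24 ≥ 18 ✓ → eligible.
AD&D Coverage — service 113 days < 26 weeks (≈182 days) ✗ → not eligible.
Retirement Savings Plan — status temporary ✓; 40 hrs/wk ≥ 32 ✓; rating 3 ≥ 2 ✓ → eligible.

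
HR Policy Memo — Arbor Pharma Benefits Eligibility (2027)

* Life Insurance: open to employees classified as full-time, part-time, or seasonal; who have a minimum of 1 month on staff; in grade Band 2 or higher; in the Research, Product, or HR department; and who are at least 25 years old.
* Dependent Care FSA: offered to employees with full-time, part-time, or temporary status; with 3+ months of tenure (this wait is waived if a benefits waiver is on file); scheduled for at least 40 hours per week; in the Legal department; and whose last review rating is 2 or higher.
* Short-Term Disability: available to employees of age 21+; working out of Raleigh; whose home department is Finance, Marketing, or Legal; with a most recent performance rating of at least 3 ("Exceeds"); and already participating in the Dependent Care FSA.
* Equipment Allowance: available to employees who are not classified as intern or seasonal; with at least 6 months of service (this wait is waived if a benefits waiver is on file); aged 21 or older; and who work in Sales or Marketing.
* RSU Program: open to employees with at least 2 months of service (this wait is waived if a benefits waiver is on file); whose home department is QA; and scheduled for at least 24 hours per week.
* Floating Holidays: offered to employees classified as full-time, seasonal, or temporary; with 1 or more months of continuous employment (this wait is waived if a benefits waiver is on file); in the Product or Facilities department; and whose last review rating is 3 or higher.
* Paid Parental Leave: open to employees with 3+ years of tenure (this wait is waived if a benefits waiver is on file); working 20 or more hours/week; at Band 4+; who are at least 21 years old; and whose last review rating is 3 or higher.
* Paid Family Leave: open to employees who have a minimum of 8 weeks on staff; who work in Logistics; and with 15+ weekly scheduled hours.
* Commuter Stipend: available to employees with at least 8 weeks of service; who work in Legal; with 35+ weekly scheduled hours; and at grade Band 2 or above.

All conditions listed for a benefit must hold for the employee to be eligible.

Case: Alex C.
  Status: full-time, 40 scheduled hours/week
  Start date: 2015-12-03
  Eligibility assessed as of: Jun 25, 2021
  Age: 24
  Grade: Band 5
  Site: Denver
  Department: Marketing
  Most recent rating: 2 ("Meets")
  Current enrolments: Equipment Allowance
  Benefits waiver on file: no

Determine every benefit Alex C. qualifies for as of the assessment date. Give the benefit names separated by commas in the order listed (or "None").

Service from 2015-12-03 to Jun 25, 2021: 2031 days.
Life Insurance — status full-time ✓; service 2031 days ≥ 1 month (≈30 days) ✓; grade Band 5 ≥ Band 2 ✓; dept Marketing ✗ → not eligible.
Dependent Care FSA — status full-time ✓; no waiver, service 2031 days ≥ 3 months (≈90 days) ✓; 40 hrs/wk ≥ 40 ✓; dept Marketing ✗ → not eligible.
Short-Term Disability — age 24 ≥ 21 ✓; site Denver ✗ (not Raleigh) → not eligible.
Equipment Allowance — status full-time ✓ (not excluded); no waiver, service 2031 days ≥ 6 months (≈180 days) ✓; age 24 ≥ 21 ✓; dept Marketing ✓ → eligible.
RSU Program — no waiver, service 2031 days ≥ 2 months (≈60 days) ✓; dept Marketing ✗ → not eligible.
Floating Holidays — status full-time ✓; no waiver, service 2031 days ≥ 1 month (≈30 days) ✓; dept Marketing ✗ → not eligible.
Paid Parental Leave — no waiver, service 2031 days ≥ 3 years (≈1095 days) ✓; 40 hrs/wk ≥ 20 ✓; grade Band 5 ≥ Band 4 ✓; age 24 ≥ 21 ✓; rating 2 < 3 ✗ → not eligible.
Paid Family Leave — service 2031 days ≥ 8 weeks (≈56 days) ✓; dept Marketing ✗ → not eligible.
Commuter Stipend — service 2031 days ≥ 8 weeks (≈56 days) ✓; dept Marketing ✗ → not eligible.

Equipment Allowance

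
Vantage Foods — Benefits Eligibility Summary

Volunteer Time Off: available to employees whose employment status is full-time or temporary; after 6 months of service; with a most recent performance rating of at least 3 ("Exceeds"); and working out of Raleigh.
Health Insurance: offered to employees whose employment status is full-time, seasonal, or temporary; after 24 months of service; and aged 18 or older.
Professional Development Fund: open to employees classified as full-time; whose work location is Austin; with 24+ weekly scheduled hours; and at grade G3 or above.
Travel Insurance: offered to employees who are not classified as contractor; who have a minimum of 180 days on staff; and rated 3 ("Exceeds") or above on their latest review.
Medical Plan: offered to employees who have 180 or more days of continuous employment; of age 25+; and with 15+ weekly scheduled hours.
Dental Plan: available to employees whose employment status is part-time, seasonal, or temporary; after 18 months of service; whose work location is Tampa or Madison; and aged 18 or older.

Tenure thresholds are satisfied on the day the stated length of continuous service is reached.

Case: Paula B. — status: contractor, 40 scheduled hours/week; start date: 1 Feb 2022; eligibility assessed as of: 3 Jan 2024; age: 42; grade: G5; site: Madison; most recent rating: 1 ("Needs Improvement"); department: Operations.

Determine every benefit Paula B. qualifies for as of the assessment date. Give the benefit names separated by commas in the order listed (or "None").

Medical Plan

Service from 1 Feb 2022 to 3 Jan 2024: 701 days.
Volunteer Time Off — status contractor ✗ (requires full-time or temporary) → not eligible.
Health Insurance — status contractor ✗ (requires full-time, seasonal, or temporary) → not eligible.
Professional Development Fund — status contractor ✗ (requires full-time) → not eligible.
Travel Insurance — status contractor ✗ (excluded) → not eligible.
Medical Plan — service 701 days ≥ 180 days ✓; age 42 ≥ 25 ✓; 40 hrs/wk ≥ 15 ✓ → eligible.
Dental Plan — status contractor ✗ (requires part-time, seasonal, or temporary) → not eligible.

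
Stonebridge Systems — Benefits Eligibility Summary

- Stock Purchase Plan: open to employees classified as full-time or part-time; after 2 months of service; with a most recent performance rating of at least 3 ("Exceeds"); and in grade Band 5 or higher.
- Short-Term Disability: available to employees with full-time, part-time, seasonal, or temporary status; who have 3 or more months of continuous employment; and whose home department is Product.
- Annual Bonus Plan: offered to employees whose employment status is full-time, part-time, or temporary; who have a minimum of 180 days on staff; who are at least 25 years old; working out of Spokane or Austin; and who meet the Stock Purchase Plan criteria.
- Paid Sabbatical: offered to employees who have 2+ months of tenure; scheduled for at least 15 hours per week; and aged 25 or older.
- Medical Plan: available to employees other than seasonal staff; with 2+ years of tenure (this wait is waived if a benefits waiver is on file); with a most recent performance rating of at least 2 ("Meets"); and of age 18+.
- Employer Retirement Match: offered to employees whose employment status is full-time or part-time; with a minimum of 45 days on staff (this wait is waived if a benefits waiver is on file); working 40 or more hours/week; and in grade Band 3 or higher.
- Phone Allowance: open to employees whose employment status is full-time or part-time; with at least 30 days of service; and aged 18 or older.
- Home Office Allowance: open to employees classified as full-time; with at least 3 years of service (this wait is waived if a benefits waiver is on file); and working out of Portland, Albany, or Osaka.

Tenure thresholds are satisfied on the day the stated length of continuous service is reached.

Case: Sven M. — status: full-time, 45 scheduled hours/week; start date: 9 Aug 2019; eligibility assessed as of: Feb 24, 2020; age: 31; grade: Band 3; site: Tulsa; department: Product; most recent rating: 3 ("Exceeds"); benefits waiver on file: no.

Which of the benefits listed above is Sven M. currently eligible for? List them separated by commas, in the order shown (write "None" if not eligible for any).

Short-Term Disability, Paid Sabbatical, Employer Retirement Match, Phone Allowance

Service from 9 Aug 2019 to Feb 24, 2020: 199 days.
Stock Purchase Plan — status full-time ✓; service 199 days ≥ 2 months (≈60 days) ✓; rating 3 ≥ 3 ✓; grade Band 3 < Band 5 ✗ → not eligible.
Short-Term Disability — status full-time ✓; service 199 days ≥ 3 months (≈90 days) ✓; dept Product ✓ → eligible.
Annual Bonus Plan — status full-time ✓; service 199 days ≥ 180 days ✓; age 31 ≥ 25 ✓; site Tulsa ✗ (not Spokane or Austin) → not eligible.
Paid Sabbatical — service 199 days ≥ 2 months (≈60 days) ✓; 45 hrs/wk ≥ 15 ✓; age 31 ≥ 25 ✓ → eligible.
Medical Plan — status full-time ✓ (not excluded); no waiver, service 199 days < 2 years (≈730 days) ✗ → not eligible.
Employer Retirement Match — status full-time ✓; no waiver, service 199 days ≥ 45 days ✓; 45 hrs/wk ≥ 40 ✓; grade Band 3 ≥ Band 3 ✓ → eligible.
Phone Allowance — status full-time ✓; service 199 days ≥ 30 days ✓; age 31 ≥ 18 ✓ → eligible.
Home Office Allowance — status full-time ✓; no waiver, service 199 days < 3 years (≈1095 days) ✗ → not eligible.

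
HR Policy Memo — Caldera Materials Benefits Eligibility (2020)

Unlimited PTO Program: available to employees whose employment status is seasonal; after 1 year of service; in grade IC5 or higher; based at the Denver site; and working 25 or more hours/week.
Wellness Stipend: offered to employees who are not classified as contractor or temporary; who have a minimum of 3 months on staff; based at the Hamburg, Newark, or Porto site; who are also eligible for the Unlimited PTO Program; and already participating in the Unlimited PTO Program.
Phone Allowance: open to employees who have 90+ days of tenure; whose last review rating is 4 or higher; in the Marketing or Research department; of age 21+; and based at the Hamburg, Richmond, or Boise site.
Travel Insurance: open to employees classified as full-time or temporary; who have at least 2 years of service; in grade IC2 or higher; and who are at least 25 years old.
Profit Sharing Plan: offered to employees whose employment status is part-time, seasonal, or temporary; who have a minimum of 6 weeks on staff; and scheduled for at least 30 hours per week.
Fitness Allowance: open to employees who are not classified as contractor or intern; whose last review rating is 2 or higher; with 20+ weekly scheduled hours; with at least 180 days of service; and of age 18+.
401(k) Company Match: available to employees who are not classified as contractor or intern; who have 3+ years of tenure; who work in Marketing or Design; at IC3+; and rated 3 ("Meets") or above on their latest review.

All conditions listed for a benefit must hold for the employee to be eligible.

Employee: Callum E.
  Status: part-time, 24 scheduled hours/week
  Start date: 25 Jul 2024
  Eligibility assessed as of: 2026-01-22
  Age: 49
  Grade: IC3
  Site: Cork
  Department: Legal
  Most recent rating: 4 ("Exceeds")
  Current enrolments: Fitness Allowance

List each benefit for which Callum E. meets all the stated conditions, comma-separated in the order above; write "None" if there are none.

Fitness Allowance

Service from 25 Jul 2024 to 2026-01-22: 546 days.
Unlimited PTO Program — status part-time ✗ (requires seasonal) → not eligible.
Wellness Stipend — status part-time ✓ (not excluded); service 546 days ≥ 3 months (≈90 days) ✓; site Cork ✗ (not Hamburg, Newark, or Porto) → not eligible.
Phone Allowance — service 546 days ≥ 90 days ✓; rating 4 ≥ 4 ✓; dept Legal ✗ → not eligible.
Travel Insurance — status part-time ✗ (requires full-time or temporary) → not eligible.
Profit Sharing Plan — status part-time ✓; service 546 days ≥ 6 weeks (≈42 days) ✓; 24 hrs/wk < 30 ✗ → not eligible.
Fitness Allowance — status part-time ✓ (not excluded); rating 4 ≥ 2 ✓; 24 hrs/wk ≥ 20 ✓; service 546 days ≥ 180 days ✓; age 49 ≥ 18 ✓ → eligible.
401(k) Company Match — status part-time ✓ (not excluded); service 546 days < 3 years (≈1095 days) ✗ → not eligible.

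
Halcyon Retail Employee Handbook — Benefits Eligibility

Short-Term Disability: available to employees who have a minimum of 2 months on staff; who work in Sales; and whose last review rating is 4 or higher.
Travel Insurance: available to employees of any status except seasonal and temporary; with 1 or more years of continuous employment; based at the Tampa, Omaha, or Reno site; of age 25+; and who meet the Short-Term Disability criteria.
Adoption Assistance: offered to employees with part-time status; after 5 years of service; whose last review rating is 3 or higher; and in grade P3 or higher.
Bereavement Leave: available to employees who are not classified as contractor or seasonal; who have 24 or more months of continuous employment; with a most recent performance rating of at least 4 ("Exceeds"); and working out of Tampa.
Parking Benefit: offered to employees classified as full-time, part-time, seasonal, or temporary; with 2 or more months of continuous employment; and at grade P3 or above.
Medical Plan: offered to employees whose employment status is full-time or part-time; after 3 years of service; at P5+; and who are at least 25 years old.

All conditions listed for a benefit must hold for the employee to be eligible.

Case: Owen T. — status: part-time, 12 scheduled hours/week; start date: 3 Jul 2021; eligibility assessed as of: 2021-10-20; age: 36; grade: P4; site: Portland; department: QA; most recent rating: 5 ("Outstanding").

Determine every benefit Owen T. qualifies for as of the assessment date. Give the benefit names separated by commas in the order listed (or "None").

Service from 3 Jul 2021 to 2021-10-20: 109 days.
Short-Term Disability — service 109 days ≥ 2 months (≈60 days) ✓; dept QA ✗ → not eligible.
Travel Insurance — status part-time ✓ (not excluded); service 109 days < 1 year (≈365 days) ✗ → not eligible.
Adoption Assistance — status part-time ✓; service 109 days < 5 years (≈1825 days) ✗ → not eligible.
Bereavement Leave — status part-time ✓ (not excluded); service 109 days < 24 months (≈720 days) ✗ → not eligible.
Parking Benefit — status part-time ✓; service 109 days ≥ 2 months (≈60 days) ✓; grade P4 ≥ P3 ✓ → eligible.
Medical Plan — status part-time ✓; service 109 days < 3 years (≈1095 days) ✗ → not eligible.

Parking Benefit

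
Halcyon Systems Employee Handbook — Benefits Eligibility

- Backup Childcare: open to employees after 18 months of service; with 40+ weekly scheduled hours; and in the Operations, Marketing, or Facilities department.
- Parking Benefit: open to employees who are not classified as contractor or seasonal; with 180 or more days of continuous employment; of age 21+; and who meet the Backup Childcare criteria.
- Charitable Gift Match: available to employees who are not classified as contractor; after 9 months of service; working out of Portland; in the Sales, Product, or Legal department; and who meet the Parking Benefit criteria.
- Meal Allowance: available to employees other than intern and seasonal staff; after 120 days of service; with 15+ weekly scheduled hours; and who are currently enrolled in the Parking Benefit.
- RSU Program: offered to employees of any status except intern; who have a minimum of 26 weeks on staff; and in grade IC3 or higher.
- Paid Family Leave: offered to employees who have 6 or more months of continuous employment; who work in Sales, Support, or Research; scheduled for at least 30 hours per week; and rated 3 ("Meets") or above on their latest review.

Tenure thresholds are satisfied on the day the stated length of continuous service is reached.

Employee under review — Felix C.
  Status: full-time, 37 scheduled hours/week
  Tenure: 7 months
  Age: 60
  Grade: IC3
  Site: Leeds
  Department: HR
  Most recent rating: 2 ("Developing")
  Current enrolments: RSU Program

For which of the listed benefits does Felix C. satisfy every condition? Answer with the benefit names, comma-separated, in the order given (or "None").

Backup Childcare — service 7 months < 18 months ✗ → not eligible.
Parking Benefit — status full-time ✓ (not excluded); service 7 months ≥ 180 days ✓; age 60 ≥ 21 ✓; not eligible for Backup Childcare ✗ → not eligible.
Charitable Gift Match — status full-time ✓ (not excluded); service 7 months < 9 months ✗ → not eligible.
Meal Allowance — status full-time ✓ (not excluded); service 7 months ≥ 120 days ✓; 37 hrs/wk ≥ 15 ✓; not enrolled in Parking Benefit ✗ → not eligible.
RSU Program — status full-time ✓ (not excluded); service 7 months ≥ 26 weeks (≈182 days) ✓; grade IC3 ≥ IC3 ✓ → eligible.
Paid Family Leave — service 7 months ≥ 6 months ✓; dept HR ✗ → not eligible.

RSU Program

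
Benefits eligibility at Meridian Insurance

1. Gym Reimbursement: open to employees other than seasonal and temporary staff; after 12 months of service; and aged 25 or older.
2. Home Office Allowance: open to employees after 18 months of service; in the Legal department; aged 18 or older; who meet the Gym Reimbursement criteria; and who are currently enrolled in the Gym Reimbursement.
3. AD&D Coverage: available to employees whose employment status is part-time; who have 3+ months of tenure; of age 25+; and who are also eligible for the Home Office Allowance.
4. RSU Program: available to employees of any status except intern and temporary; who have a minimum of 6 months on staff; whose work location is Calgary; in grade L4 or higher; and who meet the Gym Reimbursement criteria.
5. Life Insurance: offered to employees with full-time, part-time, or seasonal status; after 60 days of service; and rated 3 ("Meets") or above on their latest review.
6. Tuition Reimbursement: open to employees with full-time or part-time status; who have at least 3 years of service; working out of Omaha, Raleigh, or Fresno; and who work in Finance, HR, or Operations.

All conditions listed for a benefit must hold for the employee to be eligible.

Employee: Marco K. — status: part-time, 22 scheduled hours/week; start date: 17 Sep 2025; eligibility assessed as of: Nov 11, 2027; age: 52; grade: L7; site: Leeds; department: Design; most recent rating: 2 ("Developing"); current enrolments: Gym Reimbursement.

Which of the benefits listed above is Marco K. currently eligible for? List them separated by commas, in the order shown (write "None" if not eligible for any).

Gym Reimbursement

Service from 17 Sep 2025 to Nov 11, 2027: 785 days.
Gym Reimbursement — status part-time ✓ (not excluded); service 785 days ≥ 12 months (≈360 days) ✓; age 52 ≥ 25 ✓ → eligible.
Home Office Allowance — service 785 days ≥ 18 months (≈540 days) ✓; dept Design ✗ → not eligible.
AD&D Coverage — status part-time ✓; service 785 days ≥ 3 months (≈90 days) ✓; age 52 ≥ 25 ✓; not eligible for Home Office Allowance ✗ → not eligible.
RSU Program — status part-time ✓ (not excluded); service 785 days ≥ 6 months (≈180 days) ✓; site Leeds ✗ (not Calgary) → not eligible.
Life Insurance — status part-time ✓; service 785 days ≥ 60 days ✓; rating 2 < 3 ✗ → not eligible.
Tuition Reimbursement — status part-time ✓; service 785 days < 3 years (≈1095 days) ✗ → not eligible.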